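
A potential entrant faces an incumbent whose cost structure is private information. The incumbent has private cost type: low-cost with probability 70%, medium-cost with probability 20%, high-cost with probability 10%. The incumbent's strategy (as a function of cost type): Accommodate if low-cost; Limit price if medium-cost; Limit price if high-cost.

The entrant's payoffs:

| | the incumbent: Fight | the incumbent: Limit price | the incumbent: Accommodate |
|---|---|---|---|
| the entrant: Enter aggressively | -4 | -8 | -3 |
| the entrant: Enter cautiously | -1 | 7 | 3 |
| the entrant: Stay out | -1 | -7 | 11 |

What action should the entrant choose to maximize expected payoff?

E[Enter aggressively] = 0.7·(-3) + 0.2·(-8) + 0.1·(-8) = -4.5
E[Enter cautiously] = 0.7·(3) + 0.2·(7) + 0.1·(7) = 4.2
E[Stay out] = 0.7·(11) + 0.2·(-7) + 0.1·(-7) = 5.6
Best response: Stay out (5.6 is the largest).

Stay out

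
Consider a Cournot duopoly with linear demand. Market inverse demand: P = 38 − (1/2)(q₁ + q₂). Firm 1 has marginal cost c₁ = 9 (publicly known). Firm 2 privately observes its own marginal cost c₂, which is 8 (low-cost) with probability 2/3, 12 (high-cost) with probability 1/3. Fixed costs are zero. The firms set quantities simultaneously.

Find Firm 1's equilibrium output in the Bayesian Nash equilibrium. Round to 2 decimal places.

19.56

Firm 2 with cost c maximizes (38 − (1/2)(q₁+q₂) − c)·q₂, giving q₂(c) = (38 − c − (1/2)q₁).
E[c₂] = 2/3·8 + 1/3·12 = 9.33333
Firm 1's FOC against E[q₂] yields q₁ = (38 − 2·9 + E[c₂])/(3/2) = (38 − 18 + 9.33333)/(3/2) = 19.5556.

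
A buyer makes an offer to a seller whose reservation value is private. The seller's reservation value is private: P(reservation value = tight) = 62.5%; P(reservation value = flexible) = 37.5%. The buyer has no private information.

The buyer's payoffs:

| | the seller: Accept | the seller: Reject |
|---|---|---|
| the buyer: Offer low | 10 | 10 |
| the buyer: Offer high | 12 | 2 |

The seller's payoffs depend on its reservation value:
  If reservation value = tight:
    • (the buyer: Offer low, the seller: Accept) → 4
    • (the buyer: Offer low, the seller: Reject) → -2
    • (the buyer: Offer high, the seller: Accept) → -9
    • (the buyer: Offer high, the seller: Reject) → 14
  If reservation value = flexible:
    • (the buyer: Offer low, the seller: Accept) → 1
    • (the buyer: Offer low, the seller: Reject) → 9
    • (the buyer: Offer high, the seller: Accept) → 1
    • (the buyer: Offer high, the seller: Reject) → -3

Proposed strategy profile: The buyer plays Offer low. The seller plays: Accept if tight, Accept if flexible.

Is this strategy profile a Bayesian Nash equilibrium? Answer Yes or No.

No

The buyer plays Offer low: E[Offer low] = 0.625·(10) + 0.375·(10) = 10; E[Offer high] = 12. Not best-responding. ✗
The seller (reservation value tight), facing Offer low: Accept gives 4, Reject gives -2. Proposed Accept is best. ✓
The seller (reservation value flexible), facing Offer low: Accept gives 1, Reject gives 9. Proposed Accept is not best — profitable deviation exists. ✗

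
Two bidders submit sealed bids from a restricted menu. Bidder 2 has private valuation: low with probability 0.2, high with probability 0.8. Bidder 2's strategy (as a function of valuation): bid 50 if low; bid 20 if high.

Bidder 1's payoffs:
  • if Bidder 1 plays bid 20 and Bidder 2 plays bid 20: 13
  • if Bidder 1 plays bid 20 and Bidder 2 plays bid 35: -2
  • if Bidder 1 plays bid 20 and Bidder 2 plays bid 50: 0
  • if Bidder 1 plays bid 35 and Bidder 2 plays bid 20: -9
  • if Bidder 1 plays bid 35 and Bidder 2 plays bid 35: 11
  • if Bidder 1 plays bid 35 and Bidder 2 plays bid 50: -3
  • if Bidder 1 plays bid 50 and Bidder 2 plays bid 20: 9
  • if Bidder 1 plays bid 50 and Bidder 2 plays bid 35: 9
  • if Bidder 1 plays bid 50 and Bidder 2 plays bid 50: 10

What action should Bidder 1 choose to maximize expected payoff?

E[bid 20] = 0.2·(0) + 0.8·(13) = 10.4
E[bid 35] = 0.2·(-3) + 0.8·(-9) = -7.8
E[bid 50] = 0.2·(10) + 0.8·(9) = 9.2
Best response: bid 20 (10.4 is the largest).

bid 20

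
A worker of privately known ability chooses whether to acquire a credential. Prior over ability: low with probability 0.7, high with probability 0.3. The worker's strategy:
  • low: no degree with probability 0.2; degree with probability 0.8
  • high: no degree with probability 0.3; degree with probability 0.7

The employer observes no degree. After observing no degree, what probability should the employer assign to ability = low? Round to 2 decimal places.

0.61

Apply Bayes' rule using the sender's strategy as the likelihood.
P(no degree) = 0.7·0.2 + 0.3·0.3 = 0.23
P(low | no degree) = (0.7·0.2) / 0.23 = 0.14 / 0.23 = 0.608696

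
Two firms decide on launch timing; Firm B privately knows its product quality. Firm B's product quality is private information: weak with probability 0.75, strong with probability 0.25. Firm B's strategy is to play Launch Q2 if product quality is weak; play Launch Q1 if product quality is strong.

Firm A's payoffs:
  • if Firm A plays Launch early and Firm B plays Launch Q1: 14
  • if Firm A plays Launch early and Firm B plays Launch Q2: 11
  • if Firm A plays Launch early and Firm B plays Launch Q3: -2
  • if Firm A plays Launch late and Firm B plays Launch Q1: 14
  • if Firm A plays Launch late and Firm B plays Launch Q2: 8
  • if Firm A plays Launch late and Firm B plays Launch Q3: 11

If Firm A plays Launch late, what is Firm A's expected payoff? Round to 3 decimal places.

Take the expectation over Firm B's product quality, weighting each type's action by its prior probability.
E[Launch late] = 0.75·8 + 0.25·14 = 6 + 3.5 = 9.5

9.500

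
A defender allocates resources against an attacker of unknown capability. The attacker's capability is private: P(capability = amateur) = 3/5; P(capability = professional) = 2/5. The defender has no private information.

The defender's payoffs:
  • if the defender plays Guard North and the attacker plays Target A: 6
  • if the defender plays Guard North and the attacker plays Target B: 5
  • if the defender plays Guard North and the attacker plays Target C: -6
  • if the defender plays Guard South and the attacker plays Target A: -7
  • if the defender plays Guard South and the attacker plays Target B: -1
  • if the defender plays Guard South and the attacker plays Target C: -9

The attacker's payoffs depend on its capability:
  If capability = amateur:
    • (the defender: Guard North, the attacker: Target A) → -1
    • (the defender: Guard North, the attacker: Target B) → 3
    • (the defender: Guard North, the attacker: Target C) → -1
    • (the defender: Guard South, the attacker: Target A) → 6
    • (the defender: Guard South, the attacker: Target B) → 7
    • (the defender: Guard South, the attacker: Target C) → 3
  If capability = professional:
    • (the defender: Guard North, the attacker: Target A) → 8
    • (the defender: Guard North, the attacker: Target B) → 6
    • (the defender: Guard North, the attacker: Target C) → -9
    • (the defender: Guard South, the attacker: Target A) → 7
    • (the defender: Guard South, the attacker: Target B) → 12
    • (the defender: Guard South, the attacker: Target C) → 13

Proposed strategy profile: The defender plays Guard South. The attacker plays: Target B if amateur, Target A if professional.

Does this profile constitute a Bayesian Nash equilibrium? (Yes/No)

The defender plays Guard South: E[Guard South] = 3/5·(-1) + 2/5·(-7) = -17/5; E[Guard North] = 27/5. Not best-responding. ✗
The attacker (capability amateur), facing Guard South: Target A gives 6, Target B gives 7, Target C gives 3. Proposed Target B is best. ✓
The attacker (capability professional), facing Guard South: Target A gives 7, Target B gives 12, Target C gives 13. Proposed Target A is not best — profitable deviation exists. ✗

No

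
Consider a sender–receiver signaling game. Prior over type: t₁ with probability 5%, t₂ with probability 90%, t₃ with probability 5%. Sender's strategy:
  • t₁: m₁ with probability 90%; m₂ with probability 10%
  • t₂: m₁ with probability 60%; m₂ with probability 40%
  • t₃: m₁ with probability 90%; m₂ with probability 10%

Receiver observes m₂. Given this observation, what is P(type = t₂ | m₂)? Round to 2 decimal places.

P(m₂) = 0.05·0.1 + 0.9·0.4 + 0.05·0.1 = 0.37
P(t₂ | m₂) = (0.9·0.4) / 0.37 = 0.36 / 0.37 = 0.972973

0.97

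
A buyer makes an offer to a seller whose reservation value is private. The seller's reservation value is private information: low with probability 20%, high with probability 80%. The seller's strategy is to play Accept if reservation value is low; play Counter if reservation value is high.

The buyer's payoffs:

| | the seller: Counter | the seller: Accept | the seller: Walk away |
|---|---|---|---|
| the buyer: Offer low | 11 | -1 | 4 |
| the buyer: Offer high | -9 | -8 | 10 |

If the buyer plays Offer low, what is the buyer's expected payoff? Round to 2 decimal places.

8.60

E[Offer low] = 0.2·(-1) + 0.8·11 = (-0.2) + 8.8 = 8.6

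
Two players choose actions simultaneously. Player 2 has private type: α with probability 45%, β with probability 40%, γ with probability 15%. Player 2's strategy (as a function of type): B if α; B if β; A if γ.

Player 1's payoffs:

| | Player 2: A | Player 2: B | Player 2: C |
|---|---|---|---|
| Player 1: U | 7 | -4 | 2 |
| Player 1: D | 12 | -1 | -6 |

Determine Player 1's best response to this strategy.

E[U] = 0.45·(-4) + 0.4·(-4) + 0.15·(7) = -2.35
E[D] = 0.45·(-1) + 0.4·(-1) + 0.15·(12) = 0.95
Best response: D (0.95 is the largest).

D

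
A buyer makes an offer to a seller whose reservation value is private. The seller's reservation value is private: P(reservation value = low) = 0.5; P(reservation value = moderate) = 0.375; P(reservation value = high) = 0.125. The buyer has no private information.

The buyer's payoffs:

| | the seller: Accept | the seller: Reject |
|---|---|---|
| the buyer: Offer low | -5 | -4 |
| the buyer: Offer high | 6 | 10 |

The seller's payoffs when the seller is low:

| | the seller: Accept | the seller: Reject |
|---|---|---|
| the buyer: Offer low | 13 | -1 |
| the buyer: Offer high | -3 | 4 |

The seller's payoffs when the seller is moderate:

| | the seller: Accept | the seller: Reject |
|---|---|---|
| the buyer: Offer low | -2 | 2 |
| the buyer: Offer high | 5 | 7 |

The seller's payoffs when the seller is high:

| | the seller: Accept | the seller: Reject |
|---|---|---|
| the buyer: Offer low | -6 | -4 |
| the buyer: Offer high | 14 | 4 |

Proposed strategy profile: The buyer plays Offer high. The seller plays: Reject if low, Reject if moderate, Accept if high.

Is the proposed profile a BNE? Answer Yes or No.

Yes

The buyer plays Offer high: E[Offer high] = 0.5·(10) + 0.375·(10) + 0.125·(6) = 9.5; E[Offer low] = -4.125. Best-responding. ✓
The seller (reservation value low), facing Offer high: Accept gives -3, Reject gives 4. Proposed Reject is best. ✓
The seller (reservation value moderate), facing Offer high: Accept gives 5, Reject gives 7. Proposed Reject is best. ✓
The seller (reservation value high), facing Offer high: Accept gives 14, Reject gives 4. Proposed Accept is best. ✓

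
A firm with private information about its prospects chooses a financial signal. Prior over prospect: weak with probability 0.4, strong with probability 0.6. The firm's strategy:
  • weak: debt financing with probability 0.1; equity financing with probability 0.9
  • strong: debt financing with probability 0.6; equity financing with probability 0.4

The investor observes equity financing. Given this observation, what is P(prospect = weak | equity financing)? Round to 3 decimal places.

Apply Bayes' rule using the sender's strategy as the likelihood.
P(equity financing) = 0.4·0.9 + 0.6·0.4 = 0.6
P(weak | equity financing) = (0.4·0.9) / 0.6 = 0.36 / 0.6 = 0.6

0.600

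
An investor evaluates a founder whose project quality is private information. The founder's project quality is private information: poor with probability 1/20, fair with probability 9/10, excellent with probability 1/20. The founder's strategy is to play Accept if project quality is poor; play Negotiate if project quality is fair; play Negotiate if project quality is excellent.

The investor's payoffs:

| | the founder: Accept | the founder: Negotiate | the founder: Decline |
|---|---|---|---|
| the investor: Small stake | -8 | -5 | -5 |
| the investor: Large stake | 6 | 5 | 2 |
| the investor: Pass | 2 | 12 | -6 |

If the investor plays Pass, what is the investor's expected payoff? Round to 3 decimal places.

E[Pass] = 1/20·2 + 9/10·12 + 1/20·12 = 1/10 + 54/5 + 3/5 = 23/2

11.500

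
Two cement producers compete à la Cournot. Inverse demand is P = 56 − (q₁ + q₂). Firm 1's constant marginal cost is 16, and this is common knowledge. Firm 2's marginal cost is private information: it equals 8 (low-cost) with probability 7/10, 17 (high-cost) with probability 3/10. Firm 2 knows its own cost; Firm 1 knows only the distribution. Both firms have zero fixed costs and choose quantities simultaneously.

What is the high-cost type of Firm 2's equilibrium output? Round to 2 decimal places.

Each type of Firm 2 best-responds to q₁; Firm 1 best-responds to the expected q₂ over Firm 2's types.
Firm 2 with cost c maximizes (56 − (q₁+q₂) − c)·q₂, giving q₂(c) = (56 − c − q₁)/2.
E[c₂] = 7/10·8 + 3/10·17 = 10.7
Firm 1's FOC against E[q₂] yields q₁ = (56 − 2·16 + E[c₂])/3 = (56 − 32 + 10.7)/3 = 11.5667.
q₂(high-cost) = (56 − 17 − 11.5667)/2 = 13.7167.

13.72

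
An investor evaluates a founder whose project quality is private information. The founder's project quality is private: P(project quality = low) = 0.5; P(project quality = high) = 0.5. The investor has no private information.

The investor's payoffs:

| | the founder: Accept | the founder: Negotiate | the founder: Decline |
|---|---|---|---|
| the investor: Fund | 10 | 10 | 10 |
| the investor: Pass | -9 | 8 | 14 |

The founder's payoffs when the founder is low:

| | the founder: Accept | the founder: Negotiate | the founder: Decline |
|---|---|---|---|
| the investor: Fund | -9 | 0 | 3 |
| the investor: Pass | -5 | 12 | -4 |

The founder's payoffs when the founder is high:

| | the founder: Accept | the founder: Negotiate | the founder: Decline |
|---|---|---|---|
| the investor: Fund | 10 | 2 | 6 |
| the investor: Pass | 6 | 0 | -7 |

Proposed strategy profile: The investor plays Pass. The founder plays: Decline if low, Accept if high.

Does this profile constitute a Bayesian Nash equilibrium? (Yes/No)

No

The investor plays Pass: E[Pass] = 0.5·(14) + 0.5·(-9) = 2.5; E[Fund] = 10. Not best-responding. ✗
The founder (project quality low), facing Pass: Accept gives -5, Negotiate gives 12, Decline gives -4. Proposed Decline is not best — profitable deviation exists. ✗
The founder (project quality high), facing Pass: Accept gives 6, Negotiate gives 0, Decline gives -7. Proposed Accept is best. ✓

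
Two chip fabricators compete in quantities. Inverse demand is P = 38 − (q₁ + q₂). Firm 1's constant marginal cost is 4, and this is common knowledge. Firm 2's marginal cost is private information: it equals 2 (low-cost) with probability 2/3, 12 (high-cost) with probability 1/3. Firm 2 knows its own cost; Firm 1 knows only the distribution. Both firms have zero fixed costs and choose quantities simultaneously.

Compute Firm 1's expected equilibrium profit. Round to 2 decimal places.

Firm 2 with cost c maximizes (38 − (q₁+q₂) − c)·q₂, giving q₂(c) = (38 − c − q₁)/2.
E[c₂] = 2/3·2 + 1/3·12 = 5.33333
Firm 1's FOC against E[q₂] yields q₁ = (38 − 2·4 + E[c₂])/3 = (38 − 8 + 5.33333)/3 = 11.7778.
E[P] = 38 − (q₁ + E[q₂]) = 15.7778; Firm 1's expected profit = (E[P] − 4)·q₁ = (15.7778 − 4)·11.7778 = 138.716.

138.72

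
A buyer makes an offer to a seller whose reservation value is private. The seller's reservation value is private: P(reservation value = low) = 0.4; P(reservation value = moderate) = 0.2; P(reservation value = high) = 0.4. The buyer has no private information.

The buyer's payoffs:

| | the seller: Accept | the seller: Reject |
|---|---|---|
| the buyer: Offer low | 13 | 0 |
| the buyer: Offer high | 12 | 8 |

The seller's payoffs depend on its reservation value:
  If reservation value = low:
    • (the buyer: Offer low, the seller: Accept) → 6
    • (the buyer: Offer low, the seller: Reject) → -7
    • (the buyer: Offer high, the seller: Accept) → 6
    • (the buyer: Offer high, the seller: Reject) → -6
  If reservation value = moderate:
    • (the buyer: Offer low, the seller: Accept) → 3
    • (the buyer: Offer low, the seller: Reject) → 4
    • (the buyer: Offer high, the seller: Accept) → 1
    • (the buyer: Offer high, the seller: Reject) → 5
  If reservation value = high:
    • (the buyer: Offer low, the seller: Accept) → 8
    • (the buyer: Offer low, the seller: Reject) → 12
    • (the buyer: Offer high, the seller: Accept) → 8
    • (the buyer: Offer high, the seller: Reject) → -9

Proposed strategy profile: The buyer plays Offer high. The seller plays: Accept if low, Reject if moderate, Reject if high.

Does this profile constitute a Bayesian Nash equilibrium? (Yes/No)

No

The buyer plays Offer high: E[Offer high] = 0.4·(12) + 0.2·(8) + 0.4·(8) = 9.6; E[Offer low] = 5.2. Best-responding. ✓
The seller (reservation value low), facing Offer high: Accept gives 6, Reject gives -6. Proposed Accept is best. ✓
The seller (reservation value moderate), facing Offer high: Accept gives 1, Reject gives 5. Proposed Reject is best. ✓
The seller (reservation value high), facing Offer high: Accept gives 8, Reject gives -9. Proposed Reject is not best — profitable deviation exists. ✗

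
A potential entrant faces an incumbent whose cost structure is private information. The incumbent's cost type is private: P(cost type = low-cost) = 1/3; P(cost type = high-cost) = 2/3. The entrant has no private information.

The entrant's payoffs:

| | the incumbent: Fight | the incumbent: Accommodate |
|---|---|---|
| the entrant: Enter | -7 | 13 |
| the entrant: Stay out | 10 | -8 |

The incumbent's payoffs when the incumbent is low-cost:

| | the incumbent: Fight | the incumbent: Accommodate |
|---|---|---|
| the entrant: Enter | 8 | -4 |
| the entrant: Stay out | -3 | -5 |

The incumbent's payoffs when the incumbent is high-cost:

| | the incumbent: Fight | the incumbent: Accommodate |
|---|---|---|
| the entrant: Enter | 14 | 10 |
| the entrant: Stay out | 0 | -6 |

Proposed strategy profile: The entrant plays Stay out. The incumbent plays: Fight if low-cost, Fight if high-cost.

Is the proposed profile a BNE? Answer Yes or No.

A profile is a BNE iff every type of every player is best-responding given beliefs about the other side.
The entrant plays Stay out: E[Stay out] = 1/3·(10) + 2/3·(10) = 10; E[Enter] = -7. Best-responding. ✓
The incumbent (cost type low-cost), facing Stay out: Fight gives -3, Accommodate gives -5. Proposed Fight is best. ✓
The incumbent (cost type high-cost), facing Stay out: Fight gives 0, Accommodate gives -6. Proposed Fight is best. ✓

Yes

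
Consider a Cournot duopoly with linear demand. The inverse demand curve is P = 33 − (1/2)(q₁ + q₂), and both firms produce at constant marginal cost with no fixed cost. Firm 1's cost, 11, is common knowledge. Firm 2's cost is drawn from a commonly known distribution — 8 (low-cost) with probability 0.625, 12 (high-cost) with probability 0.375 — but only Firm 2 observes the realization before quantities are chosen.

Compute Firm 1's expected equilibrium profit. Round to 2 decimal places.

93.39

Type-c best response for Firm 2: q₂(c) = (33 − c) − q₁/2.
Firm 1 maximizes expected profit; its first-order condition is 33 − q₁ − (1/2)E[q₂] − 11 = 0.
Substituting E[q₂] and solving: E[c₂] = 9.5, so q₁ = (33 − 2·11 + 9.5)/(3/2) = 13.6667.
E[P] = 33 − (1/2)·(q₁ + E[q₂]) = 17.8333; Firm 1's expected profit = (E[P] − 11)·q₁ = (17.8333 − 11)·13.6667 = 93.3889.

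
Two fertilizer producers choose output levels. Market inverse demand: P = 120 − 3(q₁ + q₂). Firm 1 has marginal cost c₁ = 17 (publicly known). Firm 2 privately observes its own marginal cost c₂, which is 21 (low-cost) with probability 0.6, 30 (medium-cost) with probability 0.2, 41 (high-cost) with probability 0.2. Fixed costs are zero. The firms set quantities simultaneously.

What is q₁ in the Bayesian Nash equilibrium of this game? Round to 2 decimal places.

Each type of Firm 2 best-responds to q₁; Firm 1 best-responds to the expected q₂ over Firm 2's types.
Firm 2 with cost c maximizes (120 − 3(q₁+q₂) − c)·q₂, giving q₂(c) = (120 − c − 3q₁)/6.
E[c₂] = 0.6·21 + 0.2·30 + 0.2·41 = 26.8
Firm 1's FOC against E[q₂] yields q₁ = (120 − 2·17 + E[c₂])/9 = (120 − 34 + 26.8)/9 = 12.5333.

12.53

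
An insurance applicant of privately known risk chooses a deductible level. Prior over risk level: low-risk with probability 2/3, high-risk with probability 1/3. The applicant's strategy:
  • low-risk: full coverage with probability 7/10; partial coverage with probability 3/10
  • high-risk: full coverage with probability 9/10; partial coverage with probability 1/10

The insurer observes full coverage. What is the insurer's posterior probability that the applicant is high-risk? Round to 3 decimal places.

P(full coverage) = (2/3)·(7/10) + (1/3)·(9/10) = 23/30
P(high-risk | full coverage) = ((1/3)·(9/10)) / (23/30) = (3/10) / (23/30) = 9/23

0.391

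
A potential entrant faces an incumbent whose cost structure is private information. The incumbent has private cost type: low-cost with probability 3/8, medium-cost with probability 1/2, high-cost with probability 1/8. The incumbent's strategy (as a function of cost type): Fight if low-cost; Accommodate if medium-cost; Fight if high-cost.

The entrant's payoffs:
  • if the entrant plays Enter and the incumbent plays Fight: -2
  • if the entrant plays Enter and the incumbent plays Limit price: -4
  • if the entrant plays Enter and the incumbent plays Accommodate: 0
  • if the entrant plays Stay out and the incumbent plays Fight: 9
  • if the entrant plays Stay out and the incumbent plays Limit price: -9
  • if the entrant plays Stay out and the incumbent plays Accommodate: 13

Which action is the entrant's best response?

Compute the entrant's expected payoff for each action, taking the expectation over the incumbent's type.
E[Enter] = 3/8·(-2) + 1/2·(0) + 1/8·(-2) = -1
E[Stay out] = 3/8·(9) + 1/2·(13) + 1/8·(9) = 11
Best response: Stay out (11 is the largest).

Stay out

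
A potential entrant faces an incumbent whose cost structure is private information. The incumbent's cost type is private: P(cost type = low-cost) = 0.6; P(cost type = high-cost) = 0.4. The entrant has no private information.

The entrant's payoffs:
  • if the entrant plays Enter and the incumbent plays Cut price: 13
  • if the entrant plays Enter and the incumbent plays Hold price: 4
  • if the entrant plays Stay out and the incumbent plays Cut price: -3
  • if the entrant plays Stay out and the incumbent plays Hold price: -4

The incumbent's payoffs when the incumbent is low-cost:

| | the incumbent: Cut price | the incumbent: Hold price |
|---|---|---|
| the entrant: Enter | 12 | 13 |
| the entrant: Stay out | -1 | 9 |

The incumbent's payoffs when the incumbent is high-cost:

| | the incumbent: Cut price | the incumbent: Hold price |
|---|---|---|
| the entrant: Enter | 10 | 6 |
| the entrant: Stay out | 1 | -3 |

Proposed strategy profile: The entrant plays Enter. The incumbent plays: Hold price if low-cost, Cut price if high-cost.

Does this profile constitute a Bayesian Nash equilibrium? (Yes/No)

Yes

The entrant plays Enter: E[Enter] = 0.6·(4) + 0.4·(13) = 7.6; E[Stay out] = -3.6. Best-responding. ✓
The incumbent (cost type low-cost), facing Enter: Cut price gives 12, Hold price gives 13. Proposed Hold price is best. ✓
The incumbent (cost type high-cost), facing Enter: Cut price gives 10, Hold price gives 6. Proposed Cut price is best. ✓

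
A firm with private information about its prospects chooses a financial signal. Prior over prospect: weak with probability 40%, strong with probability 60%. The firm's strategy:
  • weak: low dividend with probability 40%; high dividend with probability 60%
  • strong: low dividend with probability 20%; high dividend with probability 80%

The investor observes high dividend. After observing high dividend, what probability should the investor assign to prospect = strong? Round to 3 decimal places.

0.667

Apply Bayes' rule using the sender's strategy as the likelihood.
P(high dividend) = 0.4·0.6 + 0.6·0.8 = 0.72
P(strong | high dividend) = (0.6·0.8) / 0.72 = 0.48 / 0.72 = 0.666667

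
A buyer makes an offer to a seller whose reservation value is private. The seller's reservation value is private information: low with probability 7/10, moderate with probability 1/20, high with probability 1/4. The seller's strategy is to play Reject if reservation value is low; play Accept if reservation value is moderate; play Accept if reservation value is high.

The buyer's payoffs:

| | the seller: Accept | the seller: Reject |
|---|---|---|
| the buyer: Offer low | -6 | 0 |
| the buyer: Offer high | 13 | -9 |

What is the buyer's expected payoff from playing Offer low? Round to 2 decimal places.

Take the expectation over the seller's reservation value, weighting each type's action by its prior probability.
E[Offer low] = 7/10·0 + 1/20·(-6) + 1/4·(-6) = 0 + (-3/10) + (-3/2) = -9/5

-1.80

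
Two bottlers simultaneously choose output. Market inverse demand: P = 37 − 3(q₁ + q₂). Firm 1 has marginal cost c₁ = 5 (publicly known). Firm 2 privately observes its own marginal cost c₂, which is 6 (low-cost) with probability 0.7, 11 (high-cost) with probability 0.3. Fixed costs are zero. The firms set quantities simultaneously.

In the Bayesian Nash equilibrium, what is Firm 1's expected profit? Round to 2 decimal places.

Firm 2 with cost c maximizes (37 − 3(q₁+q₂) − c)·q₂, giving q₂(c) = (37 − c − 3q₁)/6.
E[c₂] = 0.7·6 + 0.3·11 = 7.5
Firm 1's FOC against E[q₂] yields q₁ = (37 − 2·5 + E[c₂])/9 = (37 − 10 + 7.5)/9 = 3.83333.
E[P] = 37 − 3·(q₁ + E[q₂]) = 16.5; Firm 1's expected profit = (E[P] − 5)·q₁ = (16.5 − 5)·3.83333 = 44.0833.

44.08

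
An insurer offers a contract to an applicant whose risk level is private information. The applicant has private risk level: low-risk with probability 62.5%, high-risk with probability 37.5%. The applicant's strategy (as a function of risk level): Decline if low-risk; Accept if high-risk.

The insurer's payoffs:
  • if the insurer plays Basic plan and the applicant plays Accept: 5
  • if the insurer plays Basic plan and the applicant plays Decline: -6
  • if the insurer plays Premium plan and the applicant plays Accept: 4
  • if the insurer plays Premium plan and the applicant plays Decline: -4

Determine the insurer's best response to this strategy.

Compute the insurer's expected payoff for each action, taking the expectation over the applicant's type.
E[Basic plan] = 0.625·(-6) + 0.375·(5) = -1.875
E[Premium plan] = 0.625·(-4) + 0.375·(4) = -1
Best response: Premium plan (-1 is the largest).

Premium plan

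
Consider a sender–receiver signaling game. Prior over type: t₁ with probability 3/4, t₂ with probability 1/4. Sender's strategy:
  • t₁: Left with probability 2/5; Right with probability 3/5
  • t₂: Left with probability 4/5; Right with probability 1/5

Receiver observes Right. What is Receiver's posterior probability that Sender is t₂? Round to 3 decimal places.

Apply Bayes' rule using the sender's strategy as the likelihood.
P(Right) = (3/4)·(3/5) + (1/4)·(1/5) = 1/2
P(t₂ | Right) = ((1/4)·(1/5)) / (1/2) = (1/20) / (1/2) = 1/10

0.100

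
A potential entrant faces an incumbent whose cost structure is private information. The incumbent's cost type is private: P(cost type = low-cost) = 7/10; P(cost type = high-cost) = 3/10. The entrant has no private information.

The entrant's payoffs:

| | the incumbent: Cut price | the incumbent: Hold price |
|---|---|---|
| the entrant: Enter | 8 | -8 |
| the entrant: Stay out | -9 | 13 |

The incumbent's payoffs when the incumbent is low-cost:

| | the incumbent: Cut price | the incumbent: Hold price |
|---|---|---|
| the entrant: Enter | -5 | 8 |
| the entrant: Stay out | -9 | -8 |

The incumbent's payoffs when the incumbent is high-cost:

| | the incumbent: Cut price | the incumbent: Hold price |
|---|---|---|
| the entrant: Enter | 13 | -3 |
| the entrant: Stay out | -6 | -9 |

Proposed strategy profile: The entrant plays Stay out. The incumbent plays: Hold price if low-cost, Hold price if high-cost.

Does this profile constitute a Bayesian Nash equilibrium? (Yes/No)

No

The entrant plays Stay out: E[Stay out] = 7/10·(13) + 3/10·(13) = 13; E[Enter] = -8. Best-responding. ✓
The incumbent (cost type low-cost), facing Stay out: Cut price gives -9, Hold price gives -8. Proposed Hold price is best. ✓
The incumbent (cost type high-cost), facing Stay out: Cut price gives -6, Hold price gives -9. Proposed Hold price is not best — profitable deviation exists. ✗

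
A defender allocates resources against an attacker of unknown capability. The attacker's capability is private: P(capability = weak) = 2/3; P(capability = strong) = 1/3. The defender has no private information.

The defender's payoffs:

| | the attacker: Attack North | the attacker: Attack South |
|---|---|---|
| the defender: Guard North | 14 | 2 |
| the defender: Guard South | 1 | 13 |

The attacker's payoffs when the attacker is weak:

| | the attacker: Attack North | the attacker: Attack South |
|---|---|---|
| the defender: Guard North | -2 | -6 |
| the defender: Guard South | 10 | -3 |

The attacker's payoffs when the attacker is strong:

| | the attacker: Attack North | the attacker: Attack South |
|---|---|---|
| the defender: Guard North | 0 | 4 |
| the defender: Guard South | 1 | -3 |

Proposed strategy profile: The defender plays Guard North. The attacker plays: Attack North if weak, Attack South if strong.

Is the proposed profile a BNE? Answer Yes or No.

Yes

The defender plays Guard North: E[Guard North] = 2/3·(14) + 1/3·(2) = 10; E[Guard South] = 5. Best-responding. ✓
The attacker (capability weak), facing Guard North: Attack North gives -2, Attack South gives -6. Proposed Attack North is best. ✓
The attacker (capability strong), facing Guard North: Attack North gives 0, Attack South gives 4. Proposed Attack South is best. ✓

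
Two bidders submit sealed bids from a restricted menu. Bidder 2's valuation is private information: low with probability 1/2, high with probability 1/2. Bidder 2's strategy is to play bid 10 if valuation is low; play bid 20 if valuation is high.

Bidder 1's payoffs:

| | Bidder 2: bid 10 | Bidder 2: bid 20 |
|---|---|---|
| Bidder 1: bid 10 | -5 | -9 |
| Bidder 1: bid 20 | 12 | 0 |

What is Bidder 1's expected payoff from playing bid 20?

E[bid 20] = 1/2·12 + 1/2·0 = 6 + 0 = 6

6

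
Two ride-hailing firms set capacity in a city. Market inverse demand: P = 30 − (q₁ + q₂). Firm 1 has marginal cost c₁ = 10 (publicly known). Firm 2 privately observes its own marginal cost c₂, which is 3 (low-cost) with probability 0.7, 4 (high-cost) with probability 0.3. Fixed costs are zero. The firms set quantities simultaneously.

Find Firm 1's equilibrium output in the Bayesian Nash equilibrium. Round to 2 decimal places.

4.43

Firm 2 with cost c maximizes (30 − (q₁+q₂) − c)·q₂, giving q₂(c) = (30 − c − q₁)/2.
E[c₂] = 0.7·3 + 0.3·4 = 3.3
Firm 1's FOC against E[q₂] yields q₁ = (30 − 2·10 + E[c₂])/3 = (30 − 20 + 3.3)/3 = 4.43333.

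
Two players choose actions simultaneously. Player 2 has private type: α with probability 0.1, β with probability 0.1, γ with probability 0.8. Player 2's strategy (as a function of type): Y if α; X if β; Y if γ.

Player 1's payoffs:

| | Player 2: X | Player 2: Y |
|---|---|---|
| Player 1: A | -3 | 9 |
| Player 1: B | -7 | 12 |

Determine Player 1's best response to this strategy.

B

E[A] = 0.1·(9) + 0.1·(-3) + 0.8·(9) = 7.8
E[B] = 0.1·(12) + 0.1·(-7) + 0.8·(12) = 10.1
Best response: B (10.1 is the largest).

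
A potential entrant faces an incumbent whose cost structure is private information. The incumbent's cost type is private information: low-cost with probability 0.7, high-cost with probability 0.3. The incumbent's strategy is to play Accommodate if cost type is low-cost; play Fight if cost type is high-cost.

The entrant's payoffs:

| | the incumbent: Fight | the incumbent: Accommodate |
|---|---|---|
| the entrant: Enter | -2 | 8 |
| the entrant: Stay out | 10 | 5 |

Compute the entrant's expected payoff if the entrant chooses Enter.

5

Take the expectation over the incumbent's cost type, weighting each type's action by its prior probability.
E[Enter] = 0.7·8 + 0.3·(-2) = 5.6 + (-0.6) = 5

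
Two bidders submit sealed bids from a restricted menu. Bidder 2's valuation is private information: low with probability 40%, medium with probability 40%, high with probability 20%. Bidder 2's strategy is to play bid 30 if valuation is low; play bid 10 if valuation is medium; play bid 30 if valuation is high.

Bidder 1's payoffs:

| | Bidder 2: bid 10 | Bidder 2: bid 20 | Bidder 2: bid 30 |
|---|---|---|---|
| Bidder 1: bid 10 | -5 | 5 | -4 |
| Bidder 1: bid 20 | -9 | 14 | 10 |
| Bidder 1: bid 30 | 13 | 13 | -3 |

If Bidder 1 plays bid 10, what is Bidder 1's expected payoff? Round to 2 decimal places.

-4.40

Take the expectation over Bidder 2's valuation, weighting each type's action by its prior probability.
E[bid 10] = 0.4·(-4) + 0.4·(-5) + 0.2·(-4) = (-1.6) + (-2) + (-0.8) = -4.4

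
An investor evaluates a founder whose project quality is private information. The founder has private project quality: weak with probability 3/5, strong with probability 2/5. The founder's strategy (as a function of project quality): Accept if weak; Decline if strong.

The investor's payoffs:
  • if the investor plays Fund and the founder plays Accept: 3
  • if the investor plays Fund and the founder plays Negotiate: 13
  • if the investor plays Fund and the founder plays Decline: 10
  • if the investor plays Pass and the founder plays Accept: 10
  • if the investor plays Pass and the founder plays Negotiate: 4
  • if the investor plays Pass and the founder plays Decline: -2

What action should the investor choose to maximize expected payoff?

Fund

E[Fund] = 3/5·(3) + 2/5·(10) = 29/5
E[Pass] = 3/5·(10) + 2/5·(-2) = 26/5
Best response: Fund (29/5 is the largest).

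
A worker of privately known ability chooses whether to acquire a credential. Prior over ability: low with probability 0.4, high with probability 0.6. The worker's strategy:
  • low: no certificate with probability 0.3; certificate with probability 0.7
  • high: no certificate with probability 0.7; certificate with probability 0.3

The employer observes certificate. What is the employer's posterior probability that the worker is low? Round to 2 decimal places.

Apply Bayes' rule using the sender's strategy as the likelihood.
P(certificate) = 0.4·0.7 + 0.6·0.3 = 0.46
P(low | certificate) = (0.4·0.7) / 0.46 = 0.28 / 0.46 = 0.608696

0.61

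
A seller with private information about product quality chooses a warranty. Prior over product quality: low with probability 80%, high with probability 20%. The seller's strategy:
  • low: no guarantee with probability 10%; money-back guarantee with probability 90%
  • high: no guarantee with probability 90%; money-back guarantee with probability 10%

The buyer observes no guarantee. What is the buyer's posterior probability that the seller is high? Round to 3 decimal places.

0.692

P(no guarantee) = 0.8·0.1 + 0.2·0.9 = 0.26
P(high | no guarantee) = (0.2·0.9) / 0.26 = 0.18 / 0.26 = 0.692308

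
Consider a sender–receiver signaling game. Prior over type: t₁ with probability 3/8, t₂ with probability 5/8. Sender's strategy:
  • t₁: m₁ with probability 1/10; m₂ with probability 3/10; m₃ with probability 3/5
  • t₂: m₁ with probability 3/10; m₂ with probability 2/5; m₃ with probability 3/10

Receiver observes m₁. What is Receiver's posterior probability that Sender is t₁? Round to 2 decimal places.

P(m₁) = (3/8)·(1/10) + (5/8)·(3/10) = 9/40
P(t₁ | m₁) = ((3/8)·(1/10)) / (9/40) = (3/80) / (9/40) = 1/6

0.17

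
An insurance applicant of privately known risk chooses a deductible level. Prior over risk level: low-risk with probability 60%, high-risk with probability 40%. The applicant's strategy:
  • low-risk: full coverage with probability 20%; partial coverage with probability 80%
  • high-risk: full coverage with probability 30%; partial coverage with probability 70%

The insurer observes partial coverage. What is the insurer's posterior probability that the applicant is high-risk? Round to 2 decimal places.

Apply Bayes' rule using the sender's strategy as the likelihood.
P(partial coverage) = 0.6·0.8 + 0.4·0.7 = 0.76
P(high-risk | partial coverage) = (0.4·0.7) / 0.76 = 0.28 / 0.76 = 0.368421

0.37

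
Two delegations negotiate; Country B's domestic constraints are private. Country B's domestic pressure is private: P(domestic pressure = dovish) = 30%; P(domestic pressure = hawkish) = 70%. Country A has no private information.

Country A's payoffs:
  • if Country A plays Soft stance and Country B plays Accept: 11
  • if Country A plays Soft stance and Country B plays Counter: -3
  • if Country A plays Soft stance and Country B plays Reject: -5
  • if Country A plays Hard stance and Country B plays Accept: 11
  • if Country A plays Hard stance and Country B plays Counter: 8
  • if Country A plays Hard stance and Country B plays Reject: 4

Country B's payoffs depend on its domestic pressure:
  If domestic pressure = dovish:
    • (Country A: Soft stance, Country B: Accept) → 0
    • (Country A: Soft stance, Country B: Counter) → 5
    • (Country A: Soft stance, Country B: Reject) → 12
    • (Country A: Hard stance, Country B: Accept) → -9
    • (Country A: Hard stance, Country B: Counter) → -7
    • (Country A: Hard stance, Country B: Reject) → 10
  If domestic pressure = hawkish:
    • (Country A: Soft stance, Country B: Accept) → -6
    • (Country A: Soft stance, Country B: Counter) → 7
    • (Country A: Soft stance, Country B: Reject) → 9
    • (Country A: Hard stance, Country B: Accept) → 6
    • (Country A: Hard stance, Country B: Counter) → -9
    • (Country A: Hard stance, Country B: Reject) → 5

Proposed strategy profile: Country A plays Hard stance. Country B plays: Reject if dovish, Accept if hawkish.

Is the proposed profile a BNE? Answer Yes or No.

Yes

A profile is a BNE iff every type of every player is best-responding given beliefs about the other side.
Country A plays Hard stance: E[Hard stance] = 0.3·(4) + 0.7·(11) = 8.9; E[Soft stance] = 6.2. Best-responding. ✓
Country B (domestic pressure dovish), facing Hard stance: Accept gives -9, Counter gives -7, Reject gives 10. Proposed Reject is best. ✓
Country B (domestic pressure hawkish), facing Hard stance: Accept gives 6, Counter gives -9, Reject gives 5. Proposed Accept is best. ✓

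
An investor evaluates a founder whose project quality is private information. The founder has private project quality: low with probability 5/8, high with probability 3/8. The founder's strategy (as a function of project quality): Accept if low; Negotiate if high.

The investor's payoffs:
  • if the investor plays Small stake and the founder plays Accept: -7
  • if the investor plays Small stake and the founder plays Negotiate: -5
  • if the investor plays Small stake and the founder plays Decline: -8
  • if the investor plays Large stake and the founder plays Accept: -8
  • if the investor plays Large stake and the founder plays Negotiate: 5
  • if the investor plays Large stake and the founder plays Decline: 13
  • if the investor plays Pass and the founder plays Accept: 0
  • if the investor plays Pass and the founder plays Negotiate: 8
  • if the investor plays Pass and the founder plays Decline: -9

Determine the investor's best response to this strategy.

Pass

E[Small stake] = 5/8·(-7) + 3/8·(-5) = -25/4
E[Large stake] = 5/8·(-8) + 3/8·(5) = -25/8
E[Pass] = 5/8·(0) + 3/8·(8) = 3
Best response: Pass (3 is the largest).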